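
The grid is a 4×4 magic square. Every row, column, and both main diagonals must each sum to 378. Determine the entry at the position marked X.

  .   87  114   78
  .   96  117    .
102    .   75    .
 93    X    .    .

105

Row 1 must total 378; the given cells sum to 279, so (1,1) = 99.
Column 1 must total 378; the given cells sum to 294, so (2,1) = 84.
From column 3, 378 − (114 + 117 + 75) gives (4,3) = 72.
From main diagonal, 378 − (99 + 96 + 75) gives (4,4) = 108.
Using anti-diagonal: 78 + 117 + 93 + ? → (3,2) = 378 − 288 = 90.
Row 2 needs 378; the known cells sum to 297, so (2,4) = 81.
Row 3: 102 + 90 + 75 + ? = 378, so (3,4) = 111.
From row 4, 378 − (93 + 72 + 108) gives (4,2) = 105.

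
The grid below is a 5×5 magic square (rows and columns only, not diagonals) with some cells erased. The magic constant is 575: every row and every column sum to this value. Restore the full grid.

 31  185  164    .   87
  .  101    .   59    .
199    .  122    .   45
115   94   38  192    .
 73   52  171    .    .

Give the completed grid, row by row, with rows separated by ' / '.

From row 1, 575 − (31 + 185 + 164 + 87) gives (1,4) = 108.
The remaining cell in row 4 is (4,5) = 575 − 439 = 136.
Column 1: 31 + 199 + 115 + 73 + ? = 575, so (2,1) = 157.
Using column 2: 185 + 101 + 94 + 52 + ? → (3,2) = 575 − 432 = 143.
From column 3, 575 − (164 + 122 + 38 + 171) gives (2,3) = 80.
Row 2 must total 575; the given cells sum to 397, so (2,5) = 178.
Using row 3: 199 + 143 + 122 + 45 + ? → (3,4) = 575 − 509 = 66.
Column 4 needs 575; the known cells sum to 425, so (5,4) = 150.
Column 5 needs 575; the known cells sum to 446, so (5,5) = 129.

31 185 164 108 87 / 157 101 80 59 178 / 199 143 122 66 45 / 115 94 38 192 136 / 73 52 171 150 129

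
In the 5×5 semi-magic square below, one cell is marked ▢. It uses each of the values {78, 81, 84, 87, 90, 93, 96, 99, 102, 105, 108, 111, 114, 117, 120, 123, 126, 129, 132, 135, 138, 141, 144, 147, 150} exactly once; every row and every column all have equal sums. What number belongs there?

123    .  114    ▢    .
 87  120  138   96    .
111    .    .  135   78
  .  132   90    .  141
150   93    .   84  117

147

The 25 entries sum to 2850, so each line sums to 2850/5 = 570.
The remaining cell in row 2 is (2,5) = 570 − 441 = 129.
Row 5 must total 570; the given cells sum to 444, so (5,3) = 126.
Column 1 must total 570; the given cells sum to 471, so (4,1) = 99.
Using column 3: 114 + 138 + 90 + 126 + ? → (3,3) = 570 − 468 = 102.
Column 5 must total 570; the given cells sum to 465, so (1,5) = 105.
Using row 3: 111 + 102 + 135 + 78 + ? → (3,2) = 570 − 426 = 144.
Row 4 needs 570; the known cells sum to 462, so (4,4) = 108.
From column 2, 570 − (120 + 144 + 132 + 93) gives (1,2) = 81.
Using column 4: 96 + 135 + 108 + 84 + ? → (1,4) = 570 − 423 = 147.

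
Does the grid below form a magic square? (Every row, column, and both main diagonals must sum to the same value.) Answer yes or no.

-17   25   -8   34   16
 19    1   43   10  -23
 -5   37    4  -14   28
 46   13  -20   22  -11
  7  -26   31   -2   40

Yes

Row 1: -17 + 25 + (-8) + 34 + 16 = 50.
Row 2: 19 + 1 + 43 + 10 + (-23) = 50.
Row 3: -5 + 37 + 4 + (-14) + 28 = 50.
Row 4: 46 + 13 + (-20) + 22 + (-11) = 50.
Row 5: 7 + (-26) + 31 + (-2) + 40 = 50.
Column 1: -17 + 19 + (-5) + 46 + 7 = 50.
Column 2: 25 + 1 + 37 + 13 + (-26) = 50.
Column 3: -8 + 43 + 4 + (-20) + 31 = 50.
Column 4: 34 + 10 + (-14) + 22 + (-2) = 50.
Column 5: 16 + (-23) + 28 + (-11) + 40 = 50.
Main diagonal: -17 + 1 + 4 + 22 + 40 = 50.
Anti-diagonal: 16 + 10 + 4 + 13 + 7 = 50.
All lines sum to 50.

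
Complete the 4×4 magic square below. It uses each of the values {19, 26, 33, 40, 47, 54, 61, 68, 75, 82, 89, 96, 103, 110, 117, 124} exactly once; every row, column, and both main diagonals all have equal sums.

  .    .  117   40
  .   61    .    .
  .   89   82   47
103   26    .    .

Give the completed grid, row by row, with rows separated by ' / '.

The 16 entries sum to 1144, so each line sums to 1144/4 = 286.
The remaining cell in row 3 is (3,1) = 286 − 218 = 68.
From column 2, 286 − (61 + 89 + 26) gives (1,2) = 110.
The remaining cell in anti-diagonal is (2,3) = 286 − 232 = 54.
Row 1 must total 286; the given cells sum to 267, so (1,1) = 19.
The remaining cell in column 1 is (2,1) = 286 − 190 = 96.
The remaining cell in column 3 is (4,3) = 286 − 253 = 33.
The remaining cell in main diagonal is (4,4) = 286 − 162 = 124.
Using row 2: 96 + 61 + 54 + ? → (2,4) = 286 − 211 = 75.

19 110 117 40 / 96 61 54 75 / 68 89 82 47 / 103 26 33 124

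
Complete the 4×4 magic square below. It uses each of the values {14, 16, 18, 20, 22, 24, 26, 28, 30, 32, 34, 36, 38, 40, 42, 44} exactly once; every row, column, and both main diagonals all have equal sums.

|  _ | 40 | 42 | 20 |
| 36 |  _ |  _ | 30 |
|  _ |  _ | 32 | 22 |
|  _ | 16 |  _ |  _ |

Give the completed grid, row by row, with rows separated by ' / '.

14 40 42 20 / 36 26 24 30 / 28 34 32 22 / 38 16 18 44

The 16 entries sum to 464, so each line sums to 464/4 = 116.
Row 1 must total 116; the given cells sum to 102, so (1,1) = 14.
From column 4, 116 − (20 + 30 + 22) gives (4,4) = 44.
Main diagonal needs 116; the known cells sum to 90, so (2,2) = 26.
Row 2 must total 116; the given cells sum to 92, so (2,3) = 24.
The remaining cell in column 2 is (3,2) = 116 − 82 = 34.
Using column 3: 42 + 24 + 32 + ? → (4,3) = 116 − 98 = 18.
Anti-diagonal needs 116; the known cells sum to 78, so (4,1) = 38.
Using row 3: 34 + 32 + 22 + ? → (3,1) = 116 − 88 = 28.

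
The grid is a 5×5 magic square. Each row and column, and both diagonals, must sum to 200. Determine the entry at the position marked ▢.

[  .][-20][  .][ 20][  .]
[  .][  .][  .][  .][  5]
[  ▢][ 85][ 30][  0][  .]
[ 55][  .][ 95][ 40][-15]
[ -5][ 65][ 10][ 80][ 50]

15

From row 4, 200 − (55 + 95 + 40 + (-15)) gives (4,2) = 25.
Column 2: -20 + 85 + 25 + 65 + ? = 200, so (2,2) = 45.
Column 4 needs 200; the known cells sum to 140, so (2,4) = 60.
Using main diagonal: 45 + 30 + 40 + 50 + ? → (1,1) = 200 − 165 = 35.
Anti-diagonal must total 200; the given cells sum to 110, so (1,5) = 90.
Row 1 must total 200; the given cells sum to 125, so (1,3) = 75.
Column 3 needs 200; the known cells sum to 210, so (2,3) = -10.
Using column 5: 90 + 5 + (-15) + 50 + ? → (3,5) = 200 − 130 = 70.
Row 2 needs 200; the known cells sum to 100, so (2,1) = 100.
Row 3 must total 200; the given cells sum to 185, so (3,1) = 15.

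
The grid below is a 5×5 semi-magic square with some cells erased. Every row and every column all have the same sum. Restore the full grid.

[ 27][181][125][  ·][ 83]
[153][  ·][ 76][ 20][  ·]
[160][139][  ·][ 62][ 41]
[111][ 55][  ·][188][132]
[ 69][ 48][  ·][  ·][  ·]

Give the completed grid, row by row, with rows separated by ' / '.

27 181 125 104 83 / 153 97 76 20 174 / 160 139 118 62 41 / 111 55 34 188 132 / 69 48 167 146 90

Column 1 is already complete: 27 + 153 + 160 + 111 + 69 = 520, so that is the magic constant.
The remaining cell in row 1 is (1,4) = 520 − 416 = 104.
Using row 3: 160 + 139 + 62 + 41 + ? → (3,3) = 520 − 402 = 118.
From row 4, 520 − (111 + 55 + 188 + 132) gives (4,3) = 34.
Column 2 must total 520; the given cells sum to 423, so (2,2) = 97.
Column 3 needs 520; the known cells sum to 353, so (5,3) = 167.
From column 4, 520 − (104 + 20 + 62 + 188) gives (5,4) = 146.
The remaining cell in row 2 is (2,5) = 520 − 346 = 174.
Row 5: 69 + 48 + 167 + 146 + ? = 520, so (5,5) = 90.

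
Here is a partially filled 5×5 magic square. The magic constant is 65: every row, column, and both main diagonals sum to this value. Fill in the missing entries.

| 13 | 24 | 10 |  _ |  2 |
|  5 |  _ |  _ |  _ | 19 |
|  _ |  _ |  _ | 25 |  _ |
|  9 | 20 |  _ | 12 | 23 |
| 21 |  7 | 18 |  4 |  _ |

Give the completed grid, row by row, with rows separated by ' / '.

Row 1 must total 65; the given cells sum to 49, so (1,4) = 16.
Row 4: 9 + 20 + 12 + 23 + ? = 65, so (4,3) = 1.
The remaining cell in row 5 is (5,5) = 65 − 50 = 15.
The remaining cell in column 1 is (3,1) = 65 − 48 = 17.
The remaining cell in column 4 is (2,4) = 65 − 57 = 8.
Column 5 needs 65; the known cells sum to 59, so (3,5) = 6.
The remaining cell in anti-diagonal is (3,3) = 65 − 51 = 14.
Using row 3: 17 + 14 + 25 + 6 + ? → (3,2) = 65 − 62 = 3.
Column 2 must total 65; the given cells sum to 54, so (2,2) = 11.
The remaining cell in column 3 is (2,3) = 65 − 43 = 22.

13 24 10 16 2 / 5 11 22 8 19 / 17 3 14 25 6 / 9 20 1 12 23 / 21 7 18 4 15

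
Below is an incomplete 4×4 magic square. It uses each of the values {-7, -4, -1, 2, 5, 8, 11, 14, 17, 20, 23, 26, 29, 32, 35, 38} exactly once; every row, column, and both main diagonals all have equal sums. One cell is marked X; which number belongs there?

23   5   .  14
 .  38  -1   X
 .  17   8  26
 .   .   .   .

29

The 16 entries sum to 248, so each line sums to 248/4 = 62.
From row 1, 62 − (23 + 5 + 14) gives (1,3) = 20.
Row 3 must total 62; the given cells sum to 51, so (3,1) = 11.
From column 2, 62 − (5 + 38 + 17) gives (4,2) = 2.
Column 3 must total 62; the given cells sum to 27, so (4,3) = 35.
The remaining cell in main diagonal is (4,4) = 62 − 69 = -7.
From anti-diagonal, 62 − (14 + (-1) + 17) gives (4,1) = 32.
The remaining cell in column 1 is (2,1) = 62 − 66 = -4.
Column 4 must total 62; the given cells sum to 33, so (2,4) = 29.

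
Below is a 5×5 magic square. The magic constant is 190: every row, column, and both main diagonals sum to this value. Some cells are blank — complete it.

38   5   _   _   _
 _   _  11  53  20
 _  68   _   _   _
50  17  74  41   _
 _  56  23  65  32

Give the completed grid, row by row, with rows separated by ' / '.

Row 4 must total 190; the given cells sum to 182, so (4,5) = 8.
From row 5, 190 − (56 + 23 + 65 + 32) gives (5,1) = 14.
Column 2: 5 + 68 + 17 + 56 + ? = 190, so (2,2) = 44.
Using main diagonal: 38 + 44 + 41 + 32 + ? → (3,3) = 190 − 155 = 35.
Anti-diagonal must total 190; the given cells sum to 119, so (1,5) = 71.
Row 2 needs 190; the known cells sum to 128, so (2,1) = 62.
Column 1 needs 190; the known cells sum to 164, so (3,1) = 26.
Column 3 needs 190; the known cells sum to 143, so (1,3) = 47.
From column 5, 190 − (71 + 20 + 8 + 32) gives (3,5) = 59.
Row 1 must total 190; the given cells sum to 161, so (1,4) = 29.
From row 3, 190 − (26 + 68 + 35 + 59) gives (3,4) = 2.

38 5 47 29 71 / 62 44 11 53 20 / 26 68 35 2 59 / 50 17 74 41 8 / 14 56 23 65 32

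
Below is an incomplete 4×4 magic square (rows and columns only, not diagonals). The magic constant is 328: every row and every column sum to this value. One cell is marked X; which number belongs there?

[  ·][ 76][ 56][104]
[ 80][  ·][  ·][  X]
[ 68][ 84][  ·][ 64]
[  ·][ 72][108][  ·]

Row 1 needs 328; the known cells sum to 236, so (1,1) = 92.
Row 3 needs 328; the known cells sum to 216, so (3,3) = 112.
The remaining cell in column 1 is (4,1) = 328 − 240 = 88.
Column 2: 76 + 84 + 72 + ? = 328, so (2,2) = 96.
From column 3, 328 − (56 + 112 + 108) gives (2,3) = 52.
Using row 2: 80 + 96 + 52 + ? → (2,4) = 328 − 228 = 100.

100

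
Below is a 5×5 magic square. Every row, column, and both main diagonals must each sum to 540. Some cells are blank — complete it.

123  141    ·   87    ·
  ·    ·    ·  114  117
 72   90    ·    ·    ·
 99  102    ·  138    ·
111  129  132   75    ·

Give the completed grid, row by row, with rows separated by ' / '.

Using row 5: 111 + 129 + 132 + 75 + ? → (5,5) = 540 − 447 = 93.
Column 1: 123 + 72 + 99 + 111 + ? = 540, so (2,1) = 135.
The remaining cell in column 2 is (2,2) = 540 − 462 = 78.
Column 4: 87 + 114 + 138 + 75 + ? = 540, so (3,4) = 126.
Main diagonal: 123 + 78 + 138 + 93 + ? = 540, so (3,3) = 108.
From anti-diagonal, 540 − (114 + 108 + 102 + 111) gives (1,5) = 105.
From row 1, 540 − (123 + 141 + 87 + 105) gives (1,3) = 84.
From row 2, 540 − (135 + 78 + 114 + 117) gives (2,3) = 96.
From row 3, 540 − (72 + 90 + 108 + 126) gives (3,5) = 144.
Using column 3: 84 + 96 + 108 + 132 + ? → (4,3) = 540 − 420 = 120.
Column 5 must total 540; the given cells sum to 459, so (4,5) = 81.

123 141 84 87 105 / 135 78 96 114 117 / 72 90 108 126 144 / 99 102 120 138 81 / 111 129 132 75 93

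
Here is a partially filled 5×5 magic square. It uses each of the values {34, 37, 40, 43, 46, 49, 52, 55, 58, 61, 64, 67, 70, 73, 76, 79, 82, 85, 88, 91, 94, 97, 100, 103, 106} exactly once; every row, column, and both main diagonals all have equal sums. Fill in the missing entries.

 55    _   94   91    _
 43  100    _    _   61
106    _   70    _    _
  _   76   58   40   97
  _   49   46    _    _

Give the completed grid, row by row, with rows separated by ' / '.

55 37 94 91 73 / 43 100 82 64 61 / 106 88 70 52 34 / 79 76 58 40 97 / 67 49 46 103 85

The 25 entries sum to 1750, so each line sums to 1750/5 = 350.
The remaining cell in row 4 is (4,1) = 350 − 271 = 79.
Column 1: 55 + 43 + 106 + 79 + ? = 350, so (5,1) = 67.
The remaining cell in column 3 is (2,3) = 350 − 268 = 82.
The remaining cell in main diagonal is (5,5) = 350 − 265 = 85.
Using row 2: 43 + 100 + 82 + 61 + ? → (2,4) = 350 − 286 = 64.
Row 5 needs 350; the known cells sum to 247, so (5,4) = 103.
Using column 4: 91 + 64 + 40 + 103 + ? → (3,4) = 350 − 298 = 52.
Anti-diagonal needs 350; the known cells sum to 277, so (1,5) = 73.
Row 1: 55 + 94 + 91 + 73 + ? = 350, so (1,2) = 37.
Column 2: 37 + 100 + 76 + 49 + ? = 350, so (3,2) = 88.
Column 5 must total 350; the given cells sum to 316, so (3,5) = 34.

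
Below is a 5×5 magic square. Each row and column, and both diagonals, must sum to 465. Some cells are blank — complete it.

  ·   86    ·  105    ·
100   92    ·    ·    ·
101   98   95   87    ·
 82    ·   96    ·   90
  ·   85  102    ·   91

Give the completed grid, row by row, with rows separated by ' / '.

From row 3, 465 − (101 + 98 + 95 + 87) gives (3,5) = 84.
Column 2 needs 465; the known cells sum to 361, so (4,2) = 104.
Row 4 needs 465; the known cells sum to 372, so (4,4) = 93.
Using main diagonal: 92 + 95 + 93 + 91 + ? → (1,1) = 465 − 371 = 94.
Using column 1: 94 + 100 + 101 + 82 + ? → (5,1) = 465 − 377 = 88.
From row 5, 465 − (88 + 85 + 102 + 91) gives (5,4) = 99.
Column 4: 105 + 87 + 93 + 99 + ? = 465, so (2,4) = 81.
The remaining cell in anti-diagonal is (1,5) = 465 − 368 = 97.
Row 1 needs 465; the known cells sum to 382, so (1,3) = 83.
Column 3: 83 + 95 + 96 + 102 + ? = 465, so (2,3) = 89.
Column 5: 97 + 84 + 90 + 91 + ? = 465, so (2,5) = 103.

94 86 83 105 97 / 100 92 89 81 103 / 101 98 95 87 84 / 82 104 96 93 90 / 88 85 102 99 91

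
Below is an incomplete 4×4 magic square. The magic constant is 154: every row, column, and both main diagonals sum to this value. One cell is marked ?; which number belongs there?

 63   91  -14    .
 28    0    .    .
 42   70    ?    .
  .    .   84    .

Using row 1: 63 + 91 + (-14) + ? → (1,4) = 154 − 140 = 14.
Using column 1: 63 + 28 + 42 + ? → (4,1) = 154 − 133 = 21.
Column 2: 91 + 0 + 70 + ? = 154, so (4,2) = -7.
From anti-diagonal, 154 − (14 + 70 + 21) gives (2,3) = 49.
The remaining cell in row 2 is (2,4) = 154 − 77 = 77.
Row 4: 21 + (-7) + 84 + ? = 154, so (4,4) = 56.
From column 3, 154 − (-14 + 49 + 84) gives (3,3) = 35.

35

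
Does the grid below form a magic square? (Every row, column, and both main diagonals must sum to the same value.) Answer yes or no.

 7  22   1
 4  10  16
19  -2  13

Row 1: 7 + 22 + 1 = 30.
Row 2: 4 + 10 + 16 = 30.
Row 3: 19 + (-2) + 13 = 30.
Column 1: 7 + 4 + 19 = 30.
Column 2: 22 + 10 + (-2) = 30.
Column 3: 1 + 16 + 13 = 30.
Main diagonal: 7 + 10 + 13 = 30.
Anti-diagonal: 1 + 10 + 19 = 30.
All lines sum to 30.

Yes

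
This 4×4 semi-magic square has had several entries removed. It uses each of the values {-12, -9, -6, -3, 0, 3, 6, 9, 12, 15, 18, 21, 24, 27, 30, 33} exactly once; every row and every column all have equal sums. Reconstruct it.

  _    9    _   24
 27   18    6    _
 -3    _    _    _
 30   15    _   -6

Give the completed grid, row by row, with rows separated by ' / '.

-12 9 21 24 / 27 18 6 -9 / -3 0 12 33 / 30 15 3 -6

The 16 entries sum to 168, so each line sums to 168/4 = 42.
Row 2 must total 42; the given cells sum to 51, so (2,4) = -9.
Using row 4: 30 + 15 + (-6) + ? → (4,3) = 42 − 39 = 3.
Column 1: 27 + (-3) + 30 + ? = 42, so (1,1) = -12.
Column 2 needs 42; the known cells sum to 42, so (3,2) = 0.
Column 4 must total 42; the given cells sum to 9, so (3,4) = 33.
Row 1: -12 + 9 + 24 + ? = 42, so (1,3) = 21.
The remaining cell in row 3 is (3,3) = 42 − 30 = 12.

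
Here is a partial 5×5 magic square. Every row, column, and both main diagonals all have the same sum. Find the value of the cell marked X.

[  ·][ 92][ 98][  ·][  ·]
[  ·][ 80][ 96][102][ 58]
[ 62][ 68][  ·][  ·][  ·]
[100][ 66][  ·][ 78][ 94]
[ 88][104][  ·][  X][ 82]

Column 2 is complete and sums to 410; that is the magic constant.
Row 2 must total 410; the given cells sum to 336, so (2,1) = 74.
Row 4 needs 410; the known cells sum to 338, so (4,3) = 72.
Column 1 must total 410; the given cells sum to 324, so (1,1) = 86.
The remaining cell in main diagonal is (3,3) = 410 − 326 = 84.
Using anti-diagonal: 102 + 84 + 66 + 88 + ? → (1,5) = 410 − 340 = 70.
The remaining cell in row 1 is (1,4) = 410 − 346 = 64.
Column 3 must total 410; the given cells sum to 350, so (5,3) = 60.
Using column 5: 70 + 58 + 94 + 82 + ? → (3,5) = 410 − 304 = 106.
The remaining cell in row 3 is (3,4) = 410 − 320 = 90.
From row 5, 410 − (88 + 104 + 60 + 82) gives (5,4) = 76.

76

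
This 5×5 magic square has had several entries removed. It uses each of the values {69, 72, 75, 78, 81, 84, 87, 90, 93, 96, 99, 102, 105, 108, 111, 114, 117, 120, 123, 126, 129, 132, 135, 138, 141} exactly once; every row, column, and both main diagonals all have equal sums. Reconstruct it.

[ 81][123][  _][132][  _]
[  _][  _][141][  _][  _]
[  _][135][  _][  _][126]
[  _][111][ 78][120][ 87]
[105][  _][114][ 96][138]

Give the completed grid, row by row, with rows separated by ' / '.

The 25 entries sum to 2625, so each line sums to 2625/5 = 525.
Using row 4: 111 + 78 + 120 + 87 + ? → (4,1) = 525 − 396 = 129.
Row 5: 105 + 114 + 96 + 138 + ? = 525, so (5,2) = 72.
Using column 2: 123 + 135 + 111 + 72 + ? → (2,2) = 525 − 441 = 84.
The remaining cell in main diagonal is (3,3) = 525 − 423 = 102.
From column 3, 525 − (141 + 102 + 78 + 114) gives (1,3) = 90.
Using row 1: 81 + 123 + 90 + 132 + ? → (1,5) = 525 − 426 = 99.
The remaining cell in column 5 is (2,5) = 525 − 450 = 75.
Using anti-diagonal: 99 + 102 + 111 + 105 + ? → (2,4) = 525 − 417 = 108.
Row 2: 84 + 141 + 108 + 75 + ? = 525, so (2,1) = 117.
Column 1 must total 525; the given cells sum to 432, so (3,1) = 93.
The remaining cell in column 4 is (3,4) = 525 − 456 = 69.

81 123 90 132 99 / 117 84 141 108 75 / 93 135 102 69 126 / 129 111 78 120 87 / 105 72 114 96 138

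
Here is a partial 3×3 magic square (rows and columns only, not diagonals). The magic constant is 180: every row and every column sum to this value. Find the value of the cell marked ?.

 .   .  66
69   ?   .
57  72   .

48

Row 3: 57 + 72 + ? = 180, so (3,3) = 51.
The remaining cell in column 1 is (1,1) = 180 − 126 = 54.
Column 3 needs 180; the known cells sum to 117, so (2,3) = 63.
Row 1: 54 + 66 + ? = 180, so (1,2) = 60.
Using row 2: 69 + 63 + ? → (2,2) = 180 − 132 = 48.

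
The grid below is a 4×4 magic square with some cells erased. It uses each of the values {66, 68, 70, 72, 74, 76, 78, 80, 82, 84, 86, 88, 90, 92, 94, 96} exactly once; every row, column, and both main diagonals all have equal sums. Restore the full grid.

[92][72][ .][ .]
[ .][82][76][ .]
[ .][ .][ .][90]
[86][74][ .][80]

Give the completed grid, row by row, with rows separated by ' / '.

92 72 94 66 / 78 82 76 88 / 68 96 70 90 / 86 74 84 80

The 16 entries sum to 1296, so each line sums to 1296/4 = 324.
The remaining cell in row 4 is (4,3) = 324 − 240 = 84.
Column 2 needs 324; the known cells sum to 228, so (3,2) = 96.
Main diagonal needs 324; the known cells sum to 254, so (3,3) = 70.
Anti-diagonal must total 324; the given cells sum to 258, so (1,4) = 66.
Row 1: 92 + 72 + 66 + ? = 324, so (1,3) = 94.
Using row 3: 96 + 70 + 90 + ? → (3,1) = 324 − 256 = 68.
Column 1 needs 324; the known cells sum to 246, so (2,1) = 78.
From column 4, 324 − (66 + 90 + 80) gives (2,4) = 88.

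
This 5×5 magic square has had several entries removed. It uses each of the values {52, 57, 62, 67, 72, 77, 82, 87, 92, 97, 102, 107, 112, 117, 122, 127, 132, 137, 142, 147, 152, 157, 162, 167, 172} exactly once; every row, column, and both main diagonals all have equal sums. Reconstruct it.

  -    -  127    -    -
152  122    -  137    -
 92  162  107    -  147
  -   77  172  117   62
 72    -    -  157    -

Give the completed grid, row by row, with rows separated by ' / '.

The 25 entries sum to 2800, so each line sums to 2800/5 = 560.
Row 3 needs 560; the known cells sum to 508, so (3,4) = 52.
Row 4: 77 + 172 + 117 + 62 + ? = 560, so (4,1) = 132.
From column 1, 560 − (152 + 92 + 132 + 72) gives (1,1) = 112.
Column 4 must total 560; the given cells sum to 463, so (1,4) = 97.
Using main diagonal: 112 + 122 + 107 + 117 + ? → (5,5) = 560 − 458 = 102.
Anti-diagonal must total 560; the given cells sum to 393, so (1,5) = 167.
The remaining cell in row 1 is (1,2) = 560 − 503 = 57.
Using column 2: 57 + 122 + 162 + 77 + ? → (5,2) = 560 − 418 = 142.
From column 5, 560 − (167 + 147 + 62 + 102) gives (2,5) = 82.
Row 2 must total 560; the given cells sum to 493, so (2,3) = 67.
The remaining cell in row 5 is (5,3) = 560 − 473 = 87.

112 57 127 97 167 / 152 122 67 137 82 / 92 162 107 52 147 / 132 77 172 117 62 / 72 142 87 157 102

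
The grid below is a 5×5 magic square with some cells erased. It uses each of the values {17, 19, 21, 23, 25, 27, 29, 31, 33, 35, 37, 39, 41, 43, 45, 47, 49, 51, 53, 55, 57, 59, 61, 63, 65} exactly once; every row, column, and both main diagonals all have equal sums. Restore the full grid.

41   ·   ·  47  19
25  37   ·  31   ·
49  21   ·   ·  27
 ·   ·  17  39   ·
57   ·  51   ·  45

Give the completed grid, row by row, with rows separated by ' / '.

The 25 entries sum to 1025, so each line sums to 1025/5 = 205.
Using column 1: 41 + 25 + 49 + 57 + ? → (4,1) = 205 − 172 = 33.
The remaining cell in main diagonal is (3,3) = 205 − 162 = 43.
The remaining cell in anti-diagonal is (4,2) = 205 − 150 = 55.
From row 3, 205 − (49 + 21 + 43 + 27) gives (3,4) = 65.
The remaining cell in row 4 is (4,5) = 205 − 144 = 61.
Column 4 must total 205; the given cells sum to 182, so (5,4) = 23.
Column 5: 19 + 27 + 61 + 45 + ? = 205, so (2,5) = 53.
Row 2: 25 + 37 + 31 + 53 + ? = 205, so (2,3) = 59.
Row 5: 57 + 51 + 23 + 45 + ? = 205, so (5,2) = 29.
Using column 2: 37 + 21 + 55 + 29 + ? → (1,2) = 205 − 142 = 63.
From column 3, 205 − (59 + 43 + 17 + 51) gives (1,3) = 35.

41 63 35 47 19 / 25 37 59 31 53 / 49 21 43 65 27 / 33 55 17 39 61 / 57 29 51 23 45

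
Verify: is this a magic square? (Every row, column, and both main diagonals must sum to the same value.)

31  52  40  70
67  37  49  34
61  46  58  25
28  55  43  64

Row 1: 31 + 52 + 40 + 70 = 193.
Row 2: 67 + 37 + 49 + 34 = 187.
Row 3: 61 + 46 + 58 + 25 = 190.
Row 4: 28 + 55 + 43 + 64 = 190.
Column 1: 31 + 67 + 61 + 28 = 187.
Column 2: 52 + 37 + 46 + 55 = 190.
Column 3: 40 + 49 + 58 + 43 = 190.
Column 4: 70 + 34 + 25 + 64 = 193.
Main diagonal: 31 + 37 + 58 + 64 = 190.
Anti-diagonal: 70 + 49 + 46 + 28 = 193.

No — main diagonal sums to 190 but column 4 sums to 193.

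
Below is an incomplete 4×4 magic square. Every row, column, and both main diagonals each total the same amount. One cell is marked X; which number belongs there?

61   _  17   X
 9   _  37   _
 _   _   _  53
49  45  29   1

Row 4 is complete and sums to 124; that is the magic constant.
Column 1: 61 + 9 + 49 + ? = 124, so (3,1) = 5.
Column 3 must total 124; the given cells sum to 83, so (3,3) = 41.
Main diagonal needs 124; the known cells sum to 103, so (2,2) = 21.
From row 2, 124 − (9 + 21 + 37) gives (2,4) = 57.
Row 3 needs 124; the known cells sum to 99, so (3,2) = 25.
The remaining cell in column 2 is (1,2) = 124 − 91 = 33.
Using column 4: 57 + 53 + 1 + ? → (1,4) = 124 − 111 = 13.

13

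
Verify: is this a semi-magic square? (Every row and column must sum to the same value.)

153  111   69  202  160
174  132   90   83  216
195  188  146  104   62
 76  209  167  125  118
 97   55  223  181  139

Row 1: 153 + 111 + 69 + 202 + 160 = 695.
Row 2: 174 + 132 + 90 + 83 + 216 = 695.
Row 3: 195 + 188 + 146 + 104 + 62 = 695.
Row 4: 76 + 209 + 167 + 125 + 118 = 695.
Row 5: 97 + 55 + 223 + 181 + 139 = 695.
Column 1: 153 + 174 + 195 + 76 + 97 = 695.
Column 2: 111 + 132 + 188 + 209 + 55 = 695.
Column 3: 69 + 90 + 146 + 167 + 223 = 695.
Column 4: 202 + 83 + 104 + 125 + 181 = 695.
Column 5: 160 + 216 + 62 + 118 + 139 = 695.
All lines sum to 695.

Yes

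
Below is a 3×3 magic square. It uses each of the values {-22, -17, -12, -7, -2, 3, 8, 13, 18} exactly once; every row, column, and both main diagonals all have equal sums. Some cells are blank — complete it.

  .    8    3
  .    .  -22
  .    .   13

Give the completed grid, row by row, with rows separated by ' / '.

The 9 entries sum to -18, so each line sums to -18/3 = -6.
Row 1: 8 + 3 + ? = -6, so (1,1) = -17.
Main diagonal: -17 + 13 + ? = -6, so (2,2) = -2.
The remaining cell in anti-diagonal is (3,1) = -6 − 1 = -7.
Row 2 must total -6; the given cells sum to -24, so (2,1) = 18.
From row 3, -6 − (-7 + 13) gives (3,2) = -12.

-17 8 3 / 18 -2 -22 / -7 -12 13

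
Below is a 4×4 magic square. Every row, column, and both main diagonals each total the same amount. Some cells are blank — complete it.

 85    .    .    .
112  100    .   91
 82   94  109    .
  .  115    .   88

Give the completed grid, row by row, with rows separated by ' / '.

85 73 118 106 / 112 100 79 91 / 82 94 109 97 / 103 115 76 88

Main diagonal is already complete: 85 + 100 + 109 + 88 = 382, so that is the magic constant.
From row 2, 382 − (112 + 100 + 91) gives (2,3) = 79.
Row 3 needs 382; the known cells sum to 285, so (3,4) = 97.
Column 1: 85 + 112 + 82 + ? = 382, so (4,1) = 103.
Column 2 needs 382; the known cells sum to 309, so (1,2) = 73.
From column 4, 382 − (91 + 97 + 88) gives (1,4) = 106.
The remaining cell in row 1 is (1,3) = 382 − 264 = 118.
From row 4, 382 − (103 + 115 + 88) gives (4,3) = 76.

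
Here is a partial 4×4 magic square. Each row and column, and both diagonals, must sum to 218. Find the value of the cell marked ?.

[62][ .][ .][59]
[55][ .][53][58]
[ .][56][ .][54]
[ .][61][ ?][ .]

60

Row 2: 55 + 53 + 58 + ? = 218, so (2,2) = 52.
Column 2 must total 218; the given cells sum to 169, so (1,2) = 49.
The remaining cell in column 4 is (4,4) = 218 − 171 = 47.
From main diagonal, 218 − (62 + 52 + 47) gives (3,3) = 57.
Anti-diagonal must total 218; the given cells sum to 168, so (4,1) = 50.
From row 1, 218 − (62 + 49 + 59) gives (1,3) = 48.
Using row 3: 56 + 57 + 54 + ? → (3,1) = 218 − 167 = 51.
From row 4, 218 − (50 + 61 + 47) gives (4,3) = 60.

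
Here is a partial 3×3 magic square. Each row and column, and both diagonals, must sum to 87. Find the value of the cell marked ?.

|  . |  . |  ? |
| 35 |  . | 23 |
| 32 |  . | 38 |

26

The remaining cell in row 2 is (2,2) = 87 − 58 = 29.
Using row 3: 32 + 38 + ? → (3,2) = 87 − 70 = 17.
Using column 1: 35 + 32 + ? → (1,1) = 87 − 67 = 20.
From column 2, 87 − (29 + 17) gives (1,2) = 41.
From column 3, 87 − (23 + 38) gives (1,3) = 26.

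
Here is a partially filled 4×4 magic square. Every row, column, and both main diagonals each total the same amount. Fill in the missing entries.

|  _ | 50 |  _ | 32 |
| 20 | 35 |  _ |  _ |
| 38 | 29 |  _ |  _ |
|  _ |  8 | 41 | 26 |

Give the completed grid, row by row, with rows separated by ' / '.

17 50 23 32 / 20 35 14 53 / 38 29 44 11 / 47 8 41 26

Column 2 is already complete: 50 + 35 + 29 + 8 = 122, so that is the magic constant.
Using row 4: 8 + 41 + 26 + ? → (4,1) = 122 − 75 = 47.
Using column 1: 20 + 38 + 47 + ? → (1,1) = 122 − 105 = 17.
Main diagonal must total 122; the given cells sum to 78, so (3,3) = 44.
Anti-diagonal must total 122; the given cells sum to 108, so (2,3) = 14.
Row 1: 17 + 50 + 32 + ? = 122, so (1,3) = 23.
Using row 2: 20 + 35 + 14 + ? → (2,4) = 122 − 69 = 53.
From row 3, 122 − (38 + 29 + 44) gives (3,4) = 11.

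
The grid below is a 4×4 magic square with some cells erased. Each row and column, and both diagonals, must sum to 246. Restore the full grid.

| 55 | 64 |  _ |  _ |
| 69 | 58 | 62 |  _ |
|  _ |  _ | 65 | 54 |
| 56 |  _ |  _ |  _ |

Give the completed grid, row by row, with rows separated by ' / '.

55 64 60 67 / 69 58 62 57 / 66 61 65 54 / 56 63 59 68

Row 2: 69 + 58 + 62 + ? = 246, so (2,4) = 57.
Using column 1: 55 + 69 + 56 + ? → (3,1) = 246 − 180 = 66.
Main diagonal: 55 + 58 + 65 + ? = 246, so (4,4) = 68.
Row 3 needs 246; the known cells sum to 185, so (3,2) = 61.
From column 2, 246 − (64 + 58 + 61) gives (4,2) = 63.
From column 4, 246 − (57 + 54 + 68) gives (1,4) = 67.
Using row 1: 55 + 64 + 67 + ? → (1,3) = 246 − 186 = 60.
Row 4: 56 + 63 + 68 + ? = 246, so (4,3) = 59.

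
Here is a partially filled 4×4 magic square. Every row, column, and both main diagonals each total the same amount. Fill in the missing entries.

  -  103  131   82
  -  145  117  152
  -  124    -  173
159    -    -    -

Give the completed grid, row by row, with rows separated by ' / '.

166 103 131 82 / 68 145 117 152 / 89 124 96 173 / 159 110 138 75

Anti-diagonal is already complete: 82 + 117 + 124 + 159 = 482, so that is the magic constant.
The remaining cell in row 1 is (1,1) = 482 − 316 = 166.
Row 2 must total 482; the given cells sum to 414, so (2,1) = 68.
The remaining cell in column 1 is (3,1) = 482 − 393 = 89.
Column 2: 103 + 145 + 124 + ? = 482, so (4,2) = 110.
Column 4 must total 482; the given cells sum to 407, so (4,4) = 75.
Main diagonal: 166 + 145 + 75 + ? = 482, so (3,3) = 96.
From row 4, 482 − (159 + 110 + 75) gives (4,3) = 138.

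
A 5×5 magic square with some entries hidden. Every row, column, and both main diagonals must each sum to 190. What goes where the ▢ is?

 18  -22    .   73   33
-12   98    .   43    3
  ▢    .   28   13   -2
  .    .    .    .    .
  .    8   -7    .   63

Using row 1: 18 + (-22) + 73 + 33 + ? → (1,3) = 190 − 102 = 88.
Row 2 needs 190; the known cells sum to 132, so (2,3) = 58.
The remaining cell in column 3 is (4,3) = 190 − 167 = 23.
Using column 5: 33 + 3 + (-2) + 63 + ? → (4,5) = 190 − 97 = 93.
Main diagonal needs 190; the known cells sum to 207, so (4,4) = -17.
Using column 4: 73 + 43 + 13 + (-17) + ? → (5,4) = 190 − 112 = 78.
Row 5 needs 190; the known cells sum to 142, so (5,1) = 48.
Anti-diagonal needs 190; the known cells sum to 152, so (4,2) = 38.
Using row 4: 38 + 23 + (-17) + 93 + ? → (4,1) = 190 − 137 = 53.
Using column 1: 18 + (-12) + 53 + 48 + ? → (3,1) = 190 − 107 = 83.

83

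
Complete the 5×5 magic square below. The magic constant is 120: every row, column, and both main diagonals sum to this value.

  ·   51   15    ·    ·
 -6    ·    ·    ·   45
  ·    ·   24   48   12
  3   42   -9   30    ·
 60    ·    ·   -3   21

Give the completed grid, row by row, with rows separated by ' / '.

27 51 15 39 -12 / -6 18 57 6 45 / 36 0 24 48 12 / 3 42 -9 30 54 / 60 9 33 -3 21

Row 4 needs 120; the known cells sum to 66, so (4,5) = 54.
Using column 5: 45 + 12 + 54 + 21 + ? → (1,5) = 120 − 132 = -12.
Anti-diagonal must total 120; the given cells sum to 114, so (2,4) = 6.
From column 4, 120 − (6 + 48 + 30 + (-3)) gives (1,4) = 39.
Row 1: 51 + 15 + 39 + (-12) + ? = 120, so (1,1) = 27.
Column 1 must total 120; the given cells sum to 84, so (3,1) = 36.
Using main diagonal: 27 + 24 + 30 + 21 + ? → (2,2) = 120 − 102 = 18.
Row 2 must total 120; the given cells sum to 63, so (2,3) = 57.
Using row 3: 36 + 24 + 48 + 12 + ? → (3,2) = 120 − 120 = 0.
Column 2 needs 120; the known cells sum to 111, so (5,2) = 9.
From column 3, 120 − (15 + 57 + 24 + (-9)) gives (5,3) = 33.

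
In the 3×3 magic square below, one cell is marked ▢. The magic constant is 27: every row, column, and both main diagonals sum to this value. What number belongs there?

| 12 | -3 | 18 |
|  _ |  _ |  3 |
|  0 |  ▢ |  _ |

21

Column 1 must total 27; the given cells sum to 12, so (2,1) = 15.
Column 3 must total 27; the given cells sum to 21, so (3,3) = 6.
Main diagonal: 12 + 6 + ? = 27, so (2,2) = 9.
Using row 3: 0 + 6 + ? → (3,2) = 27 − 6 = 21.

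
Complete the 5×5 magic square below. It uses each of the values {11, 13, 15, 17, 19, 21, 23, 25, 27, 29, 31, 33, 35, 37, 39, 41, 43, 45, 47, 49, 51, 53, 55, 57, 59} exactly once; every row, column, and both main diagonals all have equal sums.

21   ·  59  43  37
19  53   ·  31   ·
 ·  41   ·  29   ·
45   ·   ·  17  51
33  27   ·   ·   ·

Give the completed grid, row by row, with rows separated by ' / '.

The 25 entries sum to 875, so each line sums to 875/5 = 175.
Using row 1: 21 + 59 + 43 + 37 + ? → (1,2) = 175 − 160 = 15.
From column 1, 175 − (21 + 19 + 45 + 33) gives (3,1) = 57.
Column 2: 15 + 53 + 41 + 27 + ? = 175, so (4,2) = 39.
Using column 4: 43 + 31 + 29 + 17 + ? → (5,4) = 175 − 120 = 55.
Anti-diagonal: 37 + 31 + 39 + 33 + ? = 175, so (3,3) = 35.
Using row 3: 57 + 41 + 35 + 29 + ? → (3,5) = 175 − 162 = 13.
Row 4: 45 + 39 + 17 + 51 + ? = 175, so (4,3) = 23.
Main diagonal needs 175; the known cells sum to 126, so (5,5) = 49.
Row 5 must total 175; the given cells sum to 164, so (5,3) = 11.
Column 3: 59 + 35 + 23 + 11 + ? = 175, so (2,3) = 47.
Using column 5: 37 + 13 + 51 + 49 + ? → (2,5) = 175 − 150 = 25.

21 15 59 43 37 / 19 53 47 31 25 / 57 41 35 29 13 / 45 39 23 17 51 / 33 27 11 55 49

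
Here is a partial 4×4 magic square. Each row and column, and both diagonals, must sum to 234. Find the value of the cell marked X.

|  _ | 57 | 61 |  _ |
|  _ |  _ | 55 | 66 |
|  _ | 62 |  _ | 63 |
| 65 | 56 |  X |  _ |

60

Column 2 needs 234; the known cells sum to 175, so (2,2) = 59.
Anti-diagonal: 55 + 62 + 65 + ? = 234, so (1,4) = 52.
From row 1, 234 − (57 + 61 + 52) gives (1,1) = 64.
Row 2 must total 234; the given cells sum to 180, so (2,1) = 54.
Column 1 needs 234; the known cells sum to 183, so (3,1) = 51.
Column 4 needs 234; the known cells sum to 181, so (4,4) = 53.
Main diagonal: 64 + 59 + 53 + ? = 234, so (3,3) = 58.
Row 4: 65 + 56 + 53 + ? = 234, so (4,3) = 60.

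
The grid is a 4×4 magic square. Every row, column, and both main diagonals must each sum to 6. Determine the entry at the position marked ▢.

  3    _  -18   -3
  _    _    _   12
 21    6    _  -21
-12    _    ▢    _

Row 1 needs 6; the known cells sum to -18, so (1,2) = 24.
The remaining cell in row 3 is (3,3) = 6 − 6 = 0.
The remaining cell in column 1 is (2,1) = 6 − 12 = -6.
Column 4 must total 6; the given cells sum to -12, so (4,4) = 18.
Main diagonal: 3 + 0 + 18 + ? = 6, so (2,2) = -15.
Anti-diagonal: -3 + 6 + (-12) + ? = 6, so (2,3) = 15.
Column 2 needs 6; the known cells sum to 15, so (4,2) = -9.
Column 3 must total 6; the given cells sum to -3, so (4,3) = 9.

9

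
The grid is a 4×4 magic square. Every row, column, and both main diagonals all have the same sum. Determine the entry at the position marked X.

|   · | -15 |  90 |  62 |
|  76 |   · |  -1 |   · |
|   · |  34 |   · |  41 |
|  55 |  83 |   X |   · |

-8

Anti-diagonal is complete and sums to 150; that is the magic constant.
Row 1 needs 150; the known cells sum to 137, so (1,1) = 13.
The remaining cell in column 1 is (3,1) = 150 − 144 = 6.
Using column 2: -15 + 34 + 83 + ? → (2,2) = 150 − 102 = 48.
Row 2: 76 + 48 + (-1) + ? = 150, so (2,4) = 27.
From row 3, 150 − (6 + 34 + 41) gives (3,3) = 69.
Column 3 must total 150; the given cells sum to 158, so (4,3) = -8.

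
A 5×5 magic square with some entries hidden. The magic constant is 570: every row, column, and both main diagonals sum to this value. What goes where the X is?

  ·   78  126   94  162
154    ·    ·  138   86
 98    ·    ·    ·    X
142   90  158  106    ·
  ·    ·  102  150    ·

130

The remaining cell in row 1 is (1,1) = 570 − 460 = 110.
The remaining cell in row 4 is (4,5) = 570 − 496 = 74.
Column 1: 110 + 154 + 98 + 142 + ? = 570, so (5,1) = 66.
Column 4: 94 + 138 + 106 + 150 + ? = 570, so (3,4) = 82.
Using anti-diagonal: 162 + 138 + 90 + 66 + ? → (3,3) = 570 − 456 = 114.
Column 3: 126 + 114 + 158 + 102 + ? = 570, so (2,3) = 70.
From row 2, 570 − (154 + 70 + 138 + 86) gives (2,2) = 122.
The remaining cell in main diagonal is (5,5) = 570 − 452 = 118.
From row 5, 570 − (66 + 102 + 150 + 118) gives (5,2) = 134.
From column 2, 570 − (78 + 122 + 90 + 134) gives (3,2) = 146.
Column 5 must total 570; the given cells sum to 440, so (3,5) = 130.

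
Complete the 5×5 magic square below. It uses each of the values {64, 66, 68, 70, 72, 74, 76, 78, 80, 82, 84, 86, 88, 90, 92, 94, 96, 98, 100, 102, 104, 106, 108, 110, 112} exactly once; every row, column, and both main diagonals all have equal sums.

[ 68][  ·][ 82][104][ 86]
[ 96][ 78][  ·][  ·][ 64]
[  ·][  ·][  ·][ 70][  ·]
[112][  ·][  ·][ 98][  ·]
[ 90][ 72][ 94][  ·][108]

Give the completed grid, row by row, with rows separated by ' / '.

68 100 82 104 86 / 96 78 110 92 64 / 74 106 88 70 102 / 112 84 66 98 80 / 90 72 94 76 108

The 25 entries sum to 2200, so each line sums to 2200/5 = 440.
Row 1 must total 440; the given cells sum to 340, so (1,2) = 100.
Row 5 needs 440; the known cells sum to 364, so (5,4) = 76.
The remaining cell in column 1 is (3,1) = 440 − 366 = 74.
Column 4: 104 + 70 + 98 + 76 + ? = 440, so (2,4) = 92.
From main diagonal, 440 − (68 + 78 + 98 + 108) gives (3,3) = 88.
The remaining cell in anti-diagonal is (4,2) = 440 − 356 = 84.
From row 2, 440 − (96 + 78 + 92 + 64) gives (2,3) = 110.
Using column 2: 100 + 78 + 84 + 72 + ? → (3,2) = 440 − 334 = 106.
The remaining cell in column 3 is (4,3) = 440 − 374 = 66.
Using row 3: 74 + 106 + 88 + 70 + ? → (3,5) = 440 − 338 = 102.
The remaining cell in row 4 is (4,5) = 440 − 360 = 80.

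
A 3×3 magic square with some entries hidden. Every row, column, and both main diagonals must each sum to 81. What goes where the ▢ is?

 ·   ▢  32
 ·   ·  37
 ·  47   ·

Using column 3: 32 + 37 + ? → (3,3) = 81 − 69 = 12.
Row 3: 47 + 12 + ? = 81, so (3,1) = 22.
Anti-diagonal must total 81; the given cells sum to 54, so (2,2) = 27.
Row 2 needs 81; the known cells sum to 64, so (2,1) = 17.
The remaining cell in column 1 is (1,1) = 81 − 39 = 42.
The remaining cell in column 2 is (1,2) = 81 − 74 = 7.

7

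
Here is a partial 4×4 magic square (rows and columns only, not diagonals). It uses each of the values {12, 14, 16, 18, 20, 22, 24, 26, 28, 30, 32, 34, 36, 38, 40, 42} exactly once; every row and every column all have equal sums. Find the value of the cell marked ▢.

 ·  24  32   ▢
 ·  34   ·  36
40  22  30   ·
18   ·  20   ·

The 16 entries sum to 432, so each line sums to 432/4 = 108.
From row 3, 108 − (40 + 22 + 30) gives (3,4) = 16.
Column 2: 24 + 34 + 22 + ? = 108, so (4,2) = 28.
The remaining cell in column 3 is (2,3) = 108 − 82 = 26.
Using row 2: 34 + 26 + 36 + ? → (2,1) = 108 − 96 = 12.
Row 4 must total 108; the given cells sum to 66, so (4,4) = 42.
Column 1 needs 108; the known cells sum to 70, so (1,1) = 38.
Column 4: 36 + 16 + 42 + ? = 108, so (1,4) = 14.

14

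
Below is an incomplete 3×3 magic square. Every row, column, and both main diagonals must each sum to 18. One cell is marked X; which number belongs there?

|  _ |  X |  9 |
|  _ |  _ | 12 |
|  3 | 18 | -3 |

-6

Using anti-diagonal: 9 + 3 + ? → (2,2) = 18 − 12 = 6.
From row 2, 18 − (6 + 12) gives (2,1) = 0.
Column 1: 0 + 3 + ? = 18, so (1,1) = 15.
Column 2 must total 18; the given cells sum to 24, so (1,2) = -6.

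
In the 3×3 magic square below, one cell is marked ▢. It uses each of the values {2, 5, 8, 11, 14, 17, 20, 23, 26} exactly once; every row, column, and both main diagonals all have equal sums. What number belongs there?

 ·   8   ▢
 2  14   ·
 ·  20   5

The 9 entries sum to 126, so each line sums to 126/3 = 42.
Using row 2: 2 + 14 + ? → (2,3) = 42 − 16 = 26.
Row 3: 20 + 5 + ? = 42, so (3,1) = 17.
Using column 1: 2 + 17 + ? → (1,1) = 42 − 19 = 23.
Column 3: 26 + 5 + ? = 42, so (1,3) = 11.

11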